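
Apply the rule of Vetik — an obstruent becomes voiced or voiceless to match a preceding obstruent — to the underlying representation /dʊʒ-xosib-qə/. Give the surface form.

/x/ is a voiceless velar fricative. The preceding trigger /ʒ/ is voiced, so /x/ must become voiced as well.
The voiced velar fricative is [ɣ], so /x/ → [ɣ].
At the second juncture, /q/ likewise becomes [ɢ] adjacent to /b/.

[dʊʒɣosibɢə]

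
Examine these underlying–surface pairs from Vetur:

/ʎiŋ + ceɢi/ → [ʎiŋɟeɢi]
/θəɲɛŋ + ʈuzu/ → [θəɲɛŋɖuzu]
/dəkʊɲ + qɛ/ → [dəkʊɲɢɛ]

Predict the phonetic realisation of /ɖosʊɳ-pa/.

[ɖosʊɳba]

The data show progressive voicing assimilation: /c/ → [ɟ] after /ŋ/; /ʈ/ → [ɖ] after /ŋ/; /q/ → [ɢ] after /ɲ/. In each pair only voicing changes, matching the preceding consonant, while place and manner stay constant.
The rule targets /p/ (voiceless bilabial stop), which sits after the trigger /ɳ/ (voiced).
Changing only its voicing to voiced gives [b] — the voiced bilabial stop.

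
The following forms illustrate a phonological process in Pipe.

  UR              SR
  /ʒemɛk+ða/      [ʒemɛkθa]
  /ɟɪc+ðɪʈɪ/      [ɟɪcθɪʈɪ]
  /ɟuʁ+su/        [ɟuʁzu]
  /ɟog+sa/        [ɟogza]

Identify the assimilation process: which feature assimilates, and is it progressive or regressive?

Underlying /ð/ is realised as [θ] next to /k/; /k/ itself does not change.
The change voiced → voiceless matches the voicing of the preceding /k/, identifying this as voicing assimilation.
Place and manner are unchanged, so the assimilation is partial, not total.
The same holds elsewhere in the data: /ð/ → [θ] after /c/ (voiced → voiceless, matching voiceless); /s/ → [z] after /ʁ/ (voiceless → voiced, matching voiced); /s/ → [z] after /g/ (voiceless → voiced, matching voiced) — only voicing changes, and always toward the preceding segment.
The trigger is the preceding segment, so the direction is progressive (perseverative).

progressive voicing assimilation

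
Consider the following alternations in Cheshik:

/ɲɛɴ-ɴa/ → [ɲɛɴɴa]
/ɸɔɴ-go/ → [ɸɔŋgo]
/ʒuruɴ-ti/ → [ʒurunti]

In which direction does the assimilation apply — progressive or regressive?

regressive

Comparing underlying and surface forms, /ɴ/ → [ŋ] is the alternation; the neighbouring /g/ is constant.
The change uvular → velar matches the place of the following /g/, identifying this as place assimilation.
The other alternating form patterns the same way: /ɴ/ → [n] before /t/ (uvular → alveolar, matching alveolar) — only place changes, and always toward the following segment.
Nothing changes in [ɲɛɴɴa]: there the adjacent consonants already agree in place (/ɴ/ and /ɴ/ are both uvular), so this form is consistent with the same rule.
Since the segment that changes precedes the conditioning segment, the assimilation is regressive.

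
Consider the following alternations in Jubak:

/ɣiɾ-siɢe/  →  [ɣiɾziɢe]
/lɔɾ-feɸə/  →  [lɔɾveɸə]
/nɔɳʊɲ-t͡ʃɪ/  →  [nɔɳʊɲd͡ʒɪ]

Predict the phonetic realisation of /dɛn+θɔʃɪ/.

The data show progressive voicing assimilation: /s/ → [z] after /ɾ/; /f/ → [v] after /ɾ/; /t͡ʃ/ → [d͡ʒ] after /ɲ/. In each pair only voicing changes, matching the preceding consonant, while place and manner stay constant.
The rule targets /θ/ (voiceless dental fricative), which sits after the trigger /n/ (voiced).
A voiced dental fricative is [ð], so the surface segment is [ð].

[dɛnðɔʃɪ]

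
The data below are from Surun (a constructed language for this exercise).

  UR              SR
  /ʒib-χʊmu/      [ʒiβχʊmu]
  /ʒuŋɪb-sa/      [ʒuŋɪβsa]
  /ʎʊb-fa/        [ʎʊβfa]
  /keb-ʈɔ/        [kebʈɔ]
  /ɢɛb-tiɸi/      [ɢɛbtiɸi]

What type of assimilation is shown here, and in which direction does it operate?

regressive manner assimilation

The segment that alternates is /b/, which surfaces as [β] when adjacent to /χ/.
The change stop → fricative matches the manner of the following /χ/, identifying this as manner assimilation.
Place and voice are unchanged, so the assimilation is partial, not total.
The other alternating forms pattern the same way: /b/ → [β] before /s/ (stop → fricative, matching a fricative); /b/ → [β] before /f/ (stop → fricative, matching a fricative) — only manner changes, and always toward the following segment.
Nothing changes in [kebʈɔ], [ɢɛbtiɸi]: there the adjacent consonants already agree in manner (/b/ and /ʈ/ are both stops; /b/ and /t/ are both stops), so these forms are consistent with the same rule.
The trigger is the following segment, so the direction is regressive (anticipatory).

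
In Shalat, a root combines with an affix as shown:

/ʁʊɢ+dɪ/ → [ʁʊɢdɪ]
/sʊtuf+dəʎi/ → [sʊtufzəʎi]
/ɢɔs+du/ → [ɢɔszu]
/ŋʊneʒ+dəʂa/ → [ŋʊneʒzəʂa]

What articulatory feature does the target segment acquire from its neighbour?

Underlying /d/ is realised as [z] next to /f/; /f/ itself does not change.
The change stop → fricative matches the manner of the preceding /f/, identifying this as manner assimilation.
The same holds elsewhere in the data: /d/ → [z] after /s/ (stop → fricative, matching a fricative); /d/ → [z] after /ʒ/ (stop → fricative, matching a fricative) — only manner changes, and always toward the preceding segment.
Nothing changes in [ʁʊɢdɪ]: there the adjacent consonants already agree in manner (/d/ and /ɢ/ are both stops), so this form is consistent with the same rule.

manner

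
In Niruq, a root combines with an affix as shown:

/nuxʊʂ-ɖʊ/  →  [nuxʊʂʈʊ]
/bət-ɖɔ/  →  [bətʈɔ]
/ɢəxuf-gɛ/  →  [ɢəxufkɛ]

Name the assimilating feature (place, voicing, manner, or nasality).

Underlying /ɖ/ is realised as [ʈ] next to /ʂ/; /ʂ/ itself does not change.
The change voiced → voiceless matches the voicing of the preceding /ʂ/, identifying this as voicing assimilation.
The same holds elsewhere in the data: /ɖ/ → [ʈ] after /t/ (voiced → voiceless, matching voiceless); /g/ → [k] after /f/ (voiced → voiceless, matching voiceless) — only voicing changes, and always toward the preceding segment.

voicing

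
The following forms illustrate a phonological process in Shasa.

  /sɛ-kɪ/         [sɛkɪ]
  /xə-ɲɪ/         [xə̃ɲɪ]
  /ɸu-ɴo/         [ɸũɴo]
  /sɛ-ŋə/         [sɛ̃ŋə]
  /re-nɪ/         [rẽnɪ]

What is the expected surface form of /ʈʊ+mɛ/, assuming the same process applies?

[ʈʊ̃mɛ]

The data show regressive nasality assimilation (vowel nasalisation): /ə/ → [ə̃] before /ɲ/; /u/ → [ũ] before /ɴ/; /ɛ/ → [ɛ̃] before /ŋ/; /e/ → [ẽ] before /n/ — a vowel is nasalised by an immediately following nasal consonant.
No change occurs in [sɛkɪ] because the vowel at the boundary is adjacent to an oral consonant, not a nasal (/ɛ/ next to /k/).
/ʊ/ sits next to the nasal /m/ and is therefore nasalised to [ʊ̃].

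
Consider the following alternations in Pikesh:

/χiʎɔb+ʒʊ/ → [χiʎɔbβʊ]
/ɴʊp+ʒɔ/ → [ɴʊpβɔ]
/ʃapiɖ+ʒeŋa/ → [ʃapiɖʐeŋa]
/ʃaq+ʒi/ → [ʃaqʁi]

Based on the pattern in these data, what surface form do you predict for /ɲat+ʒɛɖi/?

The data show progressive place assimilation: /ʒ/ → [β] after /b/; /ʒ/ → [β] after /p/; /ʒ/ → [ʐ] after /ɖ/; /ʒ/ → [ʁ] after /q/. In each pair only place changes, matching the preceding consonant, while manner and voice stay constant.
The rule targets /ʒ/ (voiced postalveolar fricative), which sits after the trigger /t/ (alveolar).
Changing only its place to alveolar gives [z] — the voiced alveolar fricative.

[ɲatzɛɖi]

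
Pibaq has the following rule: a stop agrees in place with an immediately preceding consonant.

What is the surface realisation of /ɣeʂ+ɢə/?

[ɣeʂɖə]

/ɢ/ is a voiced uvular stop. The preceding trigger /ʂ/ is retroflex, so /ɢ/ must become retroflex as well.
A voiced retroflex stop is [ɖ], so the surface segment is [ɖ].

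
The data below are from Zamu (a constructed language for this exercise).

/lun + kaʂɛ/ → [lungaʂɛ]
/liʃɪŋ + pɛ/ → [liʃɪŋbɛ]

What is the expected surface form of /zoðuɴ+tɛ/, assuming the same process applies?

[zoðuɴdɛ]

The data show progressive voicing assimilation: /k/ → [g] after /n/; /p/ → [b] after /ŋ/. In each pair only voicing changes, matching the preceding consonant, while place and manner stay constant.
/t/ is a voiceless alveolar stop. The preceding trigger /ɴ/ is voiced, so /t/ must become voiced as well.
The voiced alveolar stop is [d], so /t/ → [d].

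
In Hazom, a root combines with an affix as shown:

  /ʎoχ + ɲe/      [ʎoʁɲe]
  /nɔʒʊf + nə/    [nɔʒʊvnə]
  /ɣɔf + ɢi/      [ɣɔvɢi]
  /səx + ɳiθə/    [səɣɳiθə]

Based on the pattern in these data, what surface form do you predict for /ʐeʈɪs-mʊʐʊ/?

The data show regressive voicing assimilation: /χ/ → [ʁ] before /ɲ/; /f/ → [v] before /n/; /f/ → [v] before /ɢ/; /x/ → [ɣ] before /ɳ/. In each pair only voicing changes, matching the following consonant, while place and manner stay constant.
The rule targets /s/ (voiceless alveolar fricative), which sits before the trigger /m/ (voiced).
The voiced alveolar fricative is [z], so /s/ → [z].

[ʐeʈɪzmʊʐʊ]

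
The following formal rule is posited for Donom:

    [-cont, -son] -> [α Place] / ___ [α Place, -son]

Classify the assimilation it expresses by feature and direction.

The rule copies the place features (abbreviated [Place]) from the environment onto the target, so the assimilating feature is place.
Since the environment is written after the underscore, the trigger follows the target; the direction is regressive.

regressive place assimilation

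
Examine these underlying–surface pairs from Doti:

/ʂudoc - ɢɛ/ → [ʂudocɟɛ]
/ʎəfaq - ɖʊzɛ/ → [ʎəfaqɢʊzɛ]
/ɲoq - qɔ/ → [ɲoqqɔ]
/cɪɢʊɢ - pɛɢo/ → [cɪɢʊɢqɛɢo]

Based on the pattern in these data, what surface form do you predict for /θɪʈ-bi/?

[θɪʈɖi]

The data show progressive place assimilation: /ɢ/ → [ɟ] after /c/; /ɖ/ → [ɢ] after /q/; /p/ → [q] after /ɢ/. In each pair only place changes, matching the preceding consonant, while manner and voice stay constant.
Nothing changes in [ɲoqqɔ]: there the adjacent consonants already agree in place (/q/ and /q/ are both uvular), so this form is consistent with the same rule.
/b/ is a voiced bilabial stop. The preceding trigger /ʈ/ is retroflex, so /b/ must become retroflex as well.
Changing only its place to retroflex gives [ɖ] — the voiced retroflex stop.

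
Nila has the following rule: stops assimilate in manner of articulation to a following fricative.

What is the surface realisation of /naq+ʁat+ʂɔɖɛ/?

[naχʁasʂɔɖɛ]

/q/ is a voiceless uvular stop. The following trigger /ʁ/ is a fricative, so /q/ must become a fricative as well.
Changing only its manner to fricative gives [χ] — the voiceless uvular fricative.
At the second juncture, /t/ likewise becomes [s] adjacent to /ʂ/.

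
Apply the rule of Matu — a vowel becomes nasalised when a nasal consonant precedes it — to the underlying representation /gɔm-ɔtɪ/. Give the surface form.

/ɔ/ sits next to the nasal /m/ and is therefore nasalised to [ɔ̃].

[gɔmɔ̃tɪ]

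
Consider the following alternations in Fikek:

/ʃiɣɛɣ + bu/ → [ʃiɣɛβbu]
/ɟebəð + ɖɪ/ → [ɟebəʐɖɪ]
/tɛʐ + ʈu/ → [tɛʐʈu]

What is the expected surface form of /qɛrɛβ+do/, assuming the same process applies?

[qɛrɛzdo]

The data show regressive place assimilation: /ɣ/ → [β] before /b/; /ð/ → [ʐ] before /ɖ/. In each pair only place changes, matching the following consonant, while manner and voice stay constant.
No alternation appears in [tɛʐʈu]: there the adjacent consonants already agree in place (/ʐ/ and /ʈ/ are both retroflex), so this form is consistent with the same rule.
/β/ is a voiced bilabial fricative. The following trigger /d/ is alveolar, so /β/ must become alveolar as well.
A voiced alveolar fricative is [z], so the surface segment is [z].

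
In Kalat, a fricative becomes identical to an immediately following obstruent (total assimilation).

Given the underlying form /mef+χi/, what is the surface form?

/f/ is the segment targeted by the rule; it sits immediately before /χ/, so it assimilates completely and surfaces as [χ].

[meχχi]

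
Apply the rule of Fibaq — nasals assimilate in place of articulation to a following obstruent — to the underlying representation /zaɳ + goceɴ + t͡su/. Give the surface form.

[zaŋgocent͡su]

/ɳ/ is a voiced retroflex nasal. The following trigger /g/ is velar, so /ɳ/ must become velar as well.
Changing only its place to velar gives [ŋ] — the voiced velar nasal.
The same rule applies at the second boundary: /ɴ/ → [n] next to /t͡s/.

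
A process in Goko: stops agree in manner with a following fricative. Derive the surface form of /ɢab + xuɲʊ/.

The rule targets /b/ (voiced bilabial stop), which sits before the trigger /x/ (fricative).
Changing only its manner to fricative gives [β] — the voiced bilabial fricative.

[ɢaβxuɲʊ]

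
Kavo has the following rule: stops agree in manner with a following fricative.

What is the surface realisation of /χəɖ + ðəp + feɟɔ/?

The rule targets /ɖ/ (voiced retroflex stop), which sits before the trigger /ð/ (fricative).
A voiced retroflex fricative is [ʐ], so the surface segment is [ʐ].
At the second juncture, /p/ likewise becomes [ɸ] adjacent to /f/.

[χəʐðəɸfeɟɔ]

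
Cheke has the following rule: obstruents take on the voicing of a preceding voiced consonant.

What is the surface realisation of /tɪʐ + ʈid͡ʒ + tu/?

/ʈ/ is a voiceless retroflex stop. The preceding trigger /ʐ/ is voiced, so /ʈ/ must become voiced as well.
The voiced retroflex stop is [ɖ], so /ʈ/ → [ɖ].
The same rule applies at the second boundary: /t/ → [d] next to /d͡ʒ/.

[tɪʐɖid͡ʒdu]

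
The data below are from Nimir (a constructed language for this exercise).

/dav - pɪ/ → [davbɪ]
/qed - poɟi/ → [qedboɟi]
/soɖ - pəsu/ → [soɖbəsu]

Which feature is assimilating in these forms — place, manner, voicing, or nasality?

Comparing underlying and surface forms, /p/ → [b] is the alternation; the neighbouring /v/ is constant.
The change voiceless → voiced matches the voicing of the preceding /v/, identifying this as voicing assimilation.
The other alternating forms pattern the same way: /p/ → [b] after /d/ (voiceless → voiced, matching voiced); /p/ → [b] after /ɖ/ (voiceless → voiced, matching voiced) — only voicing changes, and always toward the preceding segment.

voicing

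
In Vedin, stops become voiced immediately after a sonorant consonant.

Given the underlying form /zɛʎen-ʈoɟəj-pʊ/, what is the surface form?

The rule targets /ʈ/ (voiceless retroflex stop), which sits after the trigger /n/ (voiced).
A voiced retroflex stop is [ɖ], so the surface segment is [ɖ].
The same rule applies at the second boundary: /p/ → [b] next to /j/.

[zɛʎenɖoɟəjbʊ]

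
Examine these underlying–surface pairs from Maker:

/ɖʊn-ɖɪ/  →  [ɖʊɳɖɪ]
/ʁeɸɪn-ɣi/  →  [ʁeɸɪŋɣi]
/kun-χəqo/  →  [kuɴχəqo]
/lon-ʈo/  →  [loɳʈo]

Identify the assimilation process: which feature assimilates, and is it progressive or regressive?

regressive place assimilation

Comparing underlying and surface forms, /n/ → [ɳ] is the alternation; the neighbouring /ɖ/ is constant.
The change alveolar → retroflex matches the place of the following /ɖ/, identifying this as place assimilation.
Manner and voice are unchanged, so the assimilation is partial, not total.
The same holds elsewhere in the data: /n/ → [ŋ] before /ɣ/ (alveolar → velar, matching velar); /n/ → [ɴ] before /χ/ (alveolar → uvular, matching uvular); /n/ → [ɳ] before /ʈ/ (alveolar → retroflex, matching retroflex) — only place changes, and always toward the following segment.
Since the segment that changes precedes the conditioning segment, the assimilation is regressive.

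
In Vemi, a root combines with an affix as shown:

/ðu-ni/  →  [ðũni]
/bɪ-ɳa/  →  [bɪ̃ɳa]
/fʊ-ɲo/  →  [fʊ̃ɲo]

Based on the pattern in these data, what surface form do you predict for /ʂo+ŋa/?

[ʂõŋa]

The data show regressive nasality assimilation (vowel nasalisation): /u/ → [ũ] before /n/; /ɪ/ → [ɪ̃] before /ɳ/; /ʊ/ → [ʊ̃] before /ɲ/ — a vowel is nasalised by an immediately following nasal consonant.
/o/ sits next to the nasal /ŋ/ and is therefore nasalised to [õ].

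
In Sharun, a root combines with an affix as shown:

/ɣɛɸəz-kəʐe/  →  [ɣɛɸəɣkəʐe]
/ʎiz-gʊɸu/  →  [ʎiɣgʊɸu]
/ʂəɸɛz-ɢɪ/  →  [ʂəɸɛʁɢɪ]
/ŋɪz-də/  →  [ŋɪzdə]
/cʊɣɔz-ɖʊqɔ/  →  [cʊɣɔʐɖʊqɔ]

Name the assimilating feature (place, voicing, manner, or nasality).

place

The segment that alternates is /z/, which surfaces as [ɣ] when adjacent to /k/.
/z/ is alveolar while /k/ is velar; the output [ɣ] is velar, matching the trigger — so the feature that spreads is place.
The other alternating forms pattern the same way: /z/ → [ɣ] before /g/ (alveolar → velar, matching velar); /z/ → [ʁ] before /ɢ/ (alveolar → uvular, matching uvular); /z/ → [ʐ] before /ɖ/ (alveolar → retroflex, matching retroflex) — only place changes, and always toward the following segment.
No alternation appears in [ŋɪzdə]: there the adjacent consonants already agree in place (/z/ and /d/ are both alveolar), so this form is consistent with the same rule.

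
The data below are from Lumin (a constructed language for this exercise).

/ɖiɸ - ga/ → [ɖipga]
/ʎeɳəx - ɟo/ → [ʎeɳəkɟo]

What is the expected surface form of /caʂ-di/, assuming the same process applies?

[caʈdi]

The data show regressive manner assimilation: /ɸ/ → [p] before /g/; /x/ → [k] before /ɟ/. In each pair only manner changes, matching the following consonant, while place and voice stay constant.
The rule targets /ʂ/ (voiceless retroflex fricative), which sits before the trigger /d/ (stop).
A voiceless retroflex stop is [ʈ], so the surface segment is [ʈ].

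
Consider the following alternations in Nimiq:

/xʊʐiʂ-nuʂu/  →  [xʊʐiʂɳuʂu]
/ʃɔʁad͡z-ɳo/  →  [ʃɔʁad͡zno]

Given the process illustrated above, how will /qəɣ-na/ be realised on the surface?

[qəɣŋa]

The data show progressive place assimilation: /n/ → [ɳ] after /ʂ/; /ɳ/ → [n] after /d͡z/. In each pair only place changes, matching the preceding consonant, while manner and voice stay constant.
/n/ is a voiced alveolar nasal. The preceding trigger /ɣ/ is velar, so /n/ must become velar as well.
The voiced velar nasal is [ŋ], so /n/ → [ŋ].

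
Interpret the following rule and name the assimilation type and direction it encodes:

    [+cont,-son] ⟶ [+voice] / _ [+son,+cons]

regressive voicing assimilation

The structural change is [+voice], and the conditioning segment [+son,+cons] (a sonorant consonant) is itself voiced, so the target comes to share the voicing of its neighbour — voicing assimilation.
Since the environment is written after the underscore, the trigger follows the target; the direction is regressive.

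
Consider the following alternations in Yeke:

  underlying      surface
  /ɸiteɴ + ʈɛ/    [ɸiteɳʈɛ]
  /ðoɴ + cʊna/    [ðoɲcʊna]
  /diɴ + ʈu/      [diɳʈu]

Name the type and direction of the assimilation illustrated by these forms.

Underlying /ɴ/ is realised as [ɳ] next to /ʈ/; /ʈ/ itself does not change.
/ɴ/ is uvular while /ʈ/ is retroflex; the output [ɳ] is retroflex, matching the trigger — so the feature that spreads is place.
Manner and voice are unchanged, so the assimilation is partial, not total.
Checking the remaining alternation: /ɴ/ → [ɲ] before /c/ (uvular → palatal, matching palatal) — only place changes, and always toward the following segment.
Since the segment that changes precedes the conditioning segment, the assimilation is regressive.

regressive place assimilation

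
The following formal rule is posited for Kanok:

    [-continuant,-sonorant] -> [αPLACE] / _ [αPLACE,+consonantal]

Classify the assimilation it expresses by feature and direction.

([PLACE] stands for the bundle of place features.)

regressive place assimilation

The shared variable α links the value of the place features (abbreviated [PLACE]) on the target to the same value on the neighbouring segment, so place is the feature that assimilates.
Since the environment is written after the underscore, the trigger follows the target; the direction is regressive.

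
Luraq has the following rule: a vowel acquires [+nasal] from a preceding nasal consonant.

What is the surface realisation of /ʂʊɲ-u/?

[ʂʊɲũ]

/u/ sits next to the nasal /ɲ/ and is therefore nasalised to [ũ].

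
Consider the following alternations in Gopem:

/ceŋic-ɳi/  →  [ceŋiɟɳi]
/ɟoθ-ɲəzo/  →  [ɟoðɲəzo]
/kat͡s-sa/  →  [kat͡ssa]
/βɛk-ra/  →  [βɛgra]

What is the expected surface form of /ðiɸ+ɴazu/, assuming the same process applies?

The data show regressive voicing assimilation: /c/ → [ɟ] before /ɳ/; /θ/ → [ð] before /ɲ/; /k/ → [g] before /r/. In each pair only voicing changes, matching the following consonant, while place and manner stay constant.
No alternation appears in [kat͡ssa]: there the adjacent consonants already agree in voicing (/t͡s/ and /s/ are both voiceless), so this form is consistent with the same rule.
The rule targets /ɸ/ (voiceless bilabial fricative), which sits before the trigger /ɴ/ (voiced).
A voiced bilabial fricative is [β], so the surface segment is [β].

[ðiβɴazu]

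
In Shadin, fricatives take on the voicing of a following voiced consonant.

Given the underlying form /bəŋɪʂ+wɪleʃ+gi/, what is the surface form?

/ʂ/ is a voiceless retroflex fricative. The following trigger /w/ is voiced, so /ʂ/ must become voiced as well.
A voiced retroflex fricative is [ʐ], so the surface segment is [ʐ].
The same rule applies at the second boundary: /ʃ/ → [ʒ] next to /g/.

[bəŋɪʐwɪleʒgi]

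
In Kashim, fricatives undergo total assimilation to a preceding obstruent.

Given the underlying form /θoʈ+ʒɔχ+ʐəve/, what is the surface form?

/ʒ/ is the segment targeted by the rule; it sits immediately after /ʈ/, so it assimilates completely and surfaces as [ʈ].
The same rule applies at the second boundary: /ʐ/ → [χ] next to /χ/.

[θoʈʈɔχχəve]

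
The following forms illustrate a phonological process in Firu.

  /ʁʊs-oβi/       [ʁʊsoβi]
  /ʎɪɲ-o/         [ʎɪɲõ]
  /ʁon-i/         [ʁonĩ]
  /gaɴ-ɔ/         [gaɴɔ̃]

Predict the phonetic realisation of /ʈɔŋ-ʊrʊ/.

[ʈɔŋʊ̃rʊ]

The data show progressive nasality assimilation (vowel nasalisation): /o/ → [õ] after /ɲ/; /i/ → [ĩ] after /n/; /ɔ/ → [ɔ̃] after /ɴ/ — a vowel is nasalised by an immediately preceding nasal consonant.
No change occurs in [ʁʊsoβi] because the vowel at the boundary is adjacent to an oral consonant, not a nasal (/o/ next to /s/).
The vowel /ʊ/ is adjacent to the preceding nasal /ŋ/, so it acquires [+nasal] and surfaces as [ʊ̃].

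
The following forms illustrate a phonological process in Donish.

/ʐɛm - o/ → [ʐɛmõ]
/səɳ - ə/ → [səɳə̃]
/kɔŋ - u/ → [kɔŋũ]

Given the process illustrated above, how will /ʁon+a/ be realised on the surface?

The data show progressive nasality assimilation (vowel nasalisation): /o/ → [õ] after /m/; /ə/ → [ə̃] after /ɳ/; /u/ → [ũ] after /ŋ/ — a vowel is nasalised by an immediately preceding nasal consonant.
/a/ sits next to the nasal /n/ and is therefore nasalised to [ã].

[ʁonã]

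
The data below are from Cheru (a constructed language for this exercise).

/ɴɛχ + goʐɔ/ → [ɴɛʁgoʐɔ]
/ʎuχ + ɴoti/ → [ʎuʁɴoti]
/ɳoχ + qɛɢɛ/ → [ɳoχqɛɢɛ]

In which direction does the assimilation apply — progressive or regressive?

Underlying /χ/ is realised as [ʁ] next to /g/; /g/ itself does not change.
/χ/ is voiceless while /g/ is voiced; the output [ʁ] is voiced, matching the trigger — so the feature that spreads is voicing.
The other alternating form patterns the same way: /χ/ → [ʁ] before /ɴ/ (voiceless → voiced, matching voiced) — only voicing changes, and always toward the following segment.
Nothing changes in [ɳoχqɛɢɛ]: there the adjacent consonants already agree in voicing (/χ/ and /q/ are both voiceless), so this form is consistent with the same rule.
Since the segment that changes precedes the conditioning segment, the assimilation is regressive.

regressive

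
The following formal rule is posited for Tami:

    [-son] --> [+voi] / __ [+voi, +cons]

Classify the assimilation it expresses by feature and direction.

The structural change is [+voi], and the conditioning segment [+voi, +cons] (a voiced consonant) is itself voiced, so the target comes to share the voicing of its neighbour — voicing assimilation.
The conditioning segment sits to the right of the focus bar, meaning the trigger follows the segment that changes — regressive assimilation.

regressive voicing assimilation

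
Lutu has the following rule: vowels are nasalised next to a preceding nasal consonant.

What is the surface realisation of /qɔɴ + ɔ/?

/ɔ/ sits next to the nasal /ɴ/ and is therefore nasalised to [ɔ̃].

[qɔɴɔ̃]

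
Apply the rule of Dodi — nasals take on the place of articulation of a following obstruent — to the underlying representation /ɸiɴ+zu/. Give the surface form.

The rule targets /ɴ/ (voiced uvular nasal), which sits before the trigger /z/ (alveolar).
A voiced alveolar nasal is [n], so the surface segment is [n].

[ɸinzu]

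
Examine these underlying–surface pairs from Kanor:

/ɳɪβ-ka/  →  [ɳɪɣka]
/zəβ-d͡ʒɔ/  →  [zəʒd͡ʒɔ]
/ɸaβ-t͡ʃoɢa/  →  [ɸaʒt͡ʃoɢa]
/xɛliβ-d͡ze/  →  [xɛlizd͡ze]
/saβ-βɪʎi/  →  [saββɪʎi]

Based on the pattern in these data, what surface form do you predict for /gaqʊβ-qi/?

The data show regressive place assimilation: /β/ → [ɣ] before /k/; /β/ → [ʒ] before /d͡ʒ/; /β/ → [ʒ] before /t͡ʃ/; /β/ → [z] before /d͡z/. In each pair only place changes, matching the following consonant, while manner and voice stay constant.
No alternation appears in [saββɪʎi]: there the adjacent consonants already agree in place (/β/ and /β/ are both bilabial), so this form is consistent with the same rule.
The rule targets /β/ (voiced bilabial fricative), which sits before the trigger /q/ (uvular).
A voiced uvular fricative is [ʁ], so the surface segment is [ʁ].

[gaqʊʁqi]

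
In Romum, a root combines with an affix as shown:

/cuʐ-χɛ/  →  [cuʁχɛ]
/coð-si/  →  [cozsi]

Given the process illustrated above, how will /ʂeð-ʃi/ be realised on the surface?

[ʂeʒʃi]

The data show regressive place assimilation: /ʐ/ → [ʁ] before /χ/; /ð/ → [z] before /s/. In each pair only place changes, matching the following consonant, while manner and voice stay constant.
/ð/ is a voiced dental fricative. The following trigger /ʃ/ is postalveolar, so /ð/ must become postalveolar as well.
The voiced postalveolar fricative is [ʒ], so /ð/ → [ʒ].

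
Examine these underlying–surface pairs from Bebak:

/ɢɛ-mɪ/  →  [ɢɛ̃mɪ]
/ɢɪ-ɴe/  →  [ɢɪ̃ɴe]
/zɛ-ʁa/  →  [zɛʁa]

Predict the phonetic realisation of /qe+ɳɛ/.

The data show regressive nasality assimilation (vowel nasalisation): /ɛ/ → [ɛ̃] before /m/; /ɪ/ → [ɪ̃] before /ɴ/ — a vowel is nasalised by an immediately following nasal consonant.
No change occurs in [zɛʁa] because the vowel at the boundary is adjacent to an oral consonant, not a nasal (/ɛ/ next to /ʁ/).
The vowel /e/ is adjacent to the following nasal /ɳ/, so it acquires [+nasal] and surfaces as [ẽ].

[qẽɳɛ]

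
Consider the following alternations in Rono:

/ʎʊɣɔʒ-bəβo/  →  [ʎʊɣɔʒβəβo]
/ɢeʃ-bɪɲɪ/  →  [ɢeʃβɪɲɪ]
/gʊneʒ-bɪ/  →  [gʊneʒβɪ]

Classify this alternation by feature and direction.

progressive manner assimilation

Comparing underlying and surface forms, /b/ → [β] is the alternation; the neighbouring /ʒ/ is constant.
/b/ is a stop while /ʒ/ is a fricative; the output [β] is a fricative, matching the trigger — so the feature that spreads is manner.
Place and voice are unchanged, so the assimilation is partial, not total.
The other alternating form patterns the same way: /b/ → [β] after /ʃ/ (stop → fricative, matching a fricative) — only manner changes, and always toward the preceding segment.
Since the segment that changes follows the conditioning segment, the assimilation is progressive.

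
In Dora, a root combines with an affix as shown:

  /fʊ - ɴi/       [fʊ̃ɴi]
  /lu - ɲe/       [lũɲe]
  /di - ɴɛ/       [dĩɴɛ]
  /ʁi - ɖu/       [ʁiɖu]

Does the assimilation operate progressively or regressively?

regressive

The vowel /ʊ/ surfaces as nasalised [ʊ̃] next to the following nasal /ɴ/ — it has acquired the [+nasal] feature of its neighbour.
The other forms show the same pattern: /u/ → [ũ] before /ɲ/; /i/ → [ĩ] before /ɴ/ — each time a vowel is nasalised next to a following nasal.
No change occurs in [ʁiɖu] because the vowel at the boundary is adjacent to an oral consonant, not a nasal (/i/ next to /ɖ/).
Because the conditioning nasal is to the right of the vowel that changes, the process is regressive (anticipatory).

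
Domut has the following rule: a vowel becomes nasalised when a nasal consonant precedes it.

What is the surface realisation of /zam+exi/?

/e/ sits next to the nasal /m/ and is therefore nasalised to [ẽ].

[zamẽxi]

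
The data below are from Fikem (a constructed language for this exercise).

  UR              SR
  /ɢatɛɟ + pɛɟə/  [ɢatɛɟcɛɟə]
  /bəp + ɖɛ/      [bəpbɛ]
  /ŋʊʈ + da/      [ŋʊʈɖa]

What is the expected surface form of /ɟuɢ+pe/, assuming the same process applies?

[ɟuɢqe]

The data show progressive place assimilation: /p/ → [c] after /ɟ/; /ɖ/ → [b] after /p/; /d/ → [ɖ] after /ʈ/. In each pair only place changes, matching the preceding consonant, while manner and voice stay constant.
The rule targets /p/ (voiceless bilabial stop), which sits after the trigger /ɢ/ (uvular).
A voiceless uvular stop is [q], so the surface segment is [q].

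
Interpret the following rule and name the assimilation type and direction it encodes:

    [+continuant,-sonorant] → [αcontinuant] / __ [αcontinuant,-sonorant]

regressive manner assimilation

The shared variable α links the value of [continuant] on the target to that of the neighbouring obstruent. [continuant] distinguishes stops from fricatives — a manner-of-articulation feature — so this is manner assimilation.
Since the environment is written after the underscore, the trigger follows the target; the direction is regressive.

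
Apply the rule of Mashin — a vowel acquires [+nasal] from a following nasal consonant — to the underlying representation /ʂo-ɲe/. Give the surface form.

/o/ sits next to the nasal /ɲ/ and is therefore nasalised to [õ].

[ʂõɲe]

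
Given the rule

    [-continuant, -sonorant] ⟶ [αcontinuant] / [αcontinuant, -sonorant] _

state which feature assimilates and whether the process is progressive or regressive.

progressive manner assimilation

The rule copies [continuant] (continuancy) from the environment onto the target stops; since [±continuant] encodes the stop/fricative manner contrast, the assimilating dimension is manner.
The conditioning segment sits to the left of the focus bar, meaning the trigger precedes the segment that changes — progressive assimilation.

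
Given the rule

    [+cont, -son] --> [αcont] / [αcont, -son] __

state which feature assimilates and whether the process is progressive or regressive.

The rule copies [cont] (continuancy) from the environment onto the target fricatives; since [±cont] encodes the stop/fricative manner contrast, the assimilating dimension is manner.
The conditioning segment sits to the left of the focus bar, meaning the trigger precedes the segment that changes — progressive assimilation.

progressive manner assimilation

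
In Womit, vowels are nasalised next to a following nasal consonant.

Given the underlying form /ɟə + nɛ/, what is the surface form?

The vowel /ə/ is adjacent to the following nasal /n/, so it acquires [+nasal] and surfaces as [ə̃].

[ɟə̃nɛ]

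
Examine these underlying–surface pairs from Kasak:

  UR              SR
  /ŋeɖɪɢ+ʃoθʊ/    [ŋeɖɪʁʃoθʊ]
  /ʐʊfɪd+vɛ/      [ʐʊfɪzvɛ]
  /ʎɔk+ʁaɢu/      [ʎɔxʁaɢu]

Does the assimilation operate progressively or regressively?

regressive

The segment that alternates is /ɢ/, which surfaces as [ʁ] when adjacent to /ʃ/.
/ɢ/ is a stop while /ʃ/ is a fricative; the output [ʁ] is a fricative, matching the trigger — so the feature that spreads is manner.
Checking the remaining alternations: /d/ → [z] before /v/ (stop → fricative, matching a fricative); /k/ → [x] before /ʁ/ (stop → fricative, matching a fricative) — only manner changes, and always toward the following segment.
Since the segment that changes precedes the conditioning segment, the assimilation is regressive.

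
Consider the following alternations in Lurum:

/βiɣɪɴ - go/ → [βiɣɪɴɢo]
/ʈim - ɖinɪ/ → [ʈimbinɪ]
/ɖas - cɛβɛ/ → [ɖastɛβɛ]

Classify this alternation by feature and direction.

Comparing underlying and surface forms, /g/ → [ɢ] is the alternation; the neighbouring /ɴ/ is constant.
The change velar → uvular matches the place of the preceding /ɴ/, identifying this as place assimilation.
Manner and voice are unchanged, so the assimilation is partial, not total.
The same holds elsewhere in the data: /ɖ/ → [b] after /m/ (retroflex → bilabial, matching bilabial); /c/ → [t] after /s/ (palatal → alveolar, matching alveolar) — only place changes, and always toward the preceding segment.
Since the segment that changes follows the conditioning segment, the assimilation is progressive.

progressive place assimilation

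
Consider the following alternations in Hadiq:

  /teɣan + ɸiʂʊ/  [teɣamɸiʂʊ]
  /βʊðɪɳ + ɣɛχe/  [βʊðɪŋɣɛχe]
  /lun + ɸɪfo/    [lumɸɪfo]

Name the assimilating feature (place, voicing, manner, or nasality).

place

Underlying /n/ is realised as [m] next to /ɸ/; /ɸ/ itself does not change.
/n/ is alveolar while /ɸ/ is bilabial; the output [m] is bilabial, matching the trigger — so the feature that spreads is place.
Checking the remaining alternation: /ɳ/ → [ŋ] before /ɣ/ (retroflex → velar, matching velar) — only place changes, and always toward the following segment.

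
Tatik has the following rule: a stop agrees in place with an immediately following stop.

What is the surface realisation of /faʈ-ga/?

The rule targets /ʈ/ (voiceless retroflex stop), which sits before the trigger /g/ (velar).
Changing only its place to velar gives [k] — the voiceless velar stop.

[fakga]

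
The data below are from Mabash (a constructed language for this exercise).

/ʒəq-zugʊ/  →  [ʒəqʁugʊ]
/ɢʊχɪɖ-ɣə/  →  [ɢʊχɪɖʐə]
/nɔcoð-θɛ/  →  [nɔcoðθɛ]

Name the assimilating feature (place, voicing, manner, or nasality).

Underlying /z/ is realised as [ʁ] next to /q/; /q/ itself does not change.
/z/ is alveolar while /q/ is uvular; the output [ʁ] is uvular, matching the trigger — so the feature that spreads is place.
The other alternating form patterns the same way: /ɣ/ → [ʐ] after /ɖ/ (velar → retroflex, matching retroflex) — only place changes, and always toward the preceding segment.
Nothing changes in [nɔcoðθɛ]: there the adjacent consonants already agree in place (/θ/ and /ð/ are both dental), so this form is consistent with the same rule.

place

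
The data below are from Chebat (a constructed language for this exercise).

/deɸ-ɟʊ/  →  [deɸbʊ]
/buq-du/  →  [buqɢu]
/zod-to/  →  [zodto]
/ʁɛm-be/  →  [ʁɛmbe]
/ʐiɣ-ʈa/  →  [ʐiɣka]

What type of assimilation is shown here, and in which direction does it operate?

Underlying /ɟ/ is realised as [b] next to /ɸ/; /ɸ/ itself does not change.
/ɟ/ is palatal while /ɸ/ is bilabial; the output [b] is bilabial, matching the trigger — so the feature that spreads is place.
Manner and voice are unchanged, so the assimilation is partial, not total.
Checking the remaining alternations: /d/ → [ɢ] after /q/ (alveolar → uvular, matching uvular); /ʈ/ → [k] after /ɣ/ (retroflex → velar, matching velar) — only place changes, and always toward the preceding segment.
No alternation appears in [zodto], [ʁɛmbe]: there the adjacent consonants already agree in place (/t/ and /d/ are both alveolar; /b/ and /m/ are both bilabial), so these forms are consistent with the same rule.
Since the segment that changes follows the conditioning segment, the assimilation is progressive.

progressive place assimilation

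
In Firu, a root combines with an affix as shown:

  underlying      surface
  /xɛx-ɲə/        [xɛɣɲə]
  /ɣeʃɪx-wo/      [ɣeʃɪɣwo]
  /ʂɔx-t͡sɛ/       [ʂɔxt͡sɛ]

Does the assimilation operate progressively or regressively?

The segment that alternates is /x/, which surfaces as [ɣ] when adjacent to /ɲ/.
/x/ is voiceless while /ɲ/ is voiced; the output [ɣ] is voiced, matching the trigger — so the feature that spreads is voicing.
Checking the remaining alternation: /x/ → [ɣ] before /w/ (voiceless → voiced, matching voiced) — only voicing changes, and always toward the following segment.
No alternation appears in [ʂɔxt͡sɛ]: there the adjacent consonants already agree in voicing (/x/ and /t͡s/ are both voiceless), so this form is consistent with the same rule.
Since the segment that changes precedes the conditioning segment, the assimilation is regressive.

regressive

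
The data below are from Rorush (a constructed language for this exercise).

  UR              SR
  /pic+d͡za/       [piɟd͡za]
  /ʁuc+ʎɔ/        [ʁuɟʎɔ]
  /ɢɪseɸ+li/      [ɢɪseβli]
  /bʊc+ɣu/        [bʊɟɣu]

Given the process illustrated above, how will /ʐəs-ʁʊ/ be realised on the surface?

[ʐəzʁʊ]

The data show regressive voicing assimilation: /c/ → [ɟ] before /d͡z/; /c/ → [ɟ] before /ʎ/; /ɸ/ → [β] before /l/; /c/ → [ɟ] before /ɣ/. In each pair only voicing changes, matching the following consonant, while place and manner stay constant.
The rule targets /s/ (voiceless alveolar fricative), which sits before the trigger /ʁ/ (voiced).
Changing only its voicing to voiced gives [z] — the voiced alveolar fricative.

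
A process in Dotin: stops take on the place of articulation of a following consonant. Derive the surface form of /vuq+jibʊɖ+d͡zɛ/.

/q/ is a voiceless uvular stop. The following trigger /j/ is palatal, so /q/ must become palatal as well.
Changing only its place to palatal gives [c] — the voiceless palatal stop.
The same rule applies at the second boundary: /ɖ/ → [d] next to /d͡z/.

[vucjibʊdd͡zɛ]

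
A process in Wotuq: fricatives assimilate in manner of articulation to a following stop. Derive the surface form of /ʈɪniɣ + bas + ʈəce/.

[ʈɪnigbatʈəce]

/ɣ/ is a voiced velar fricative. The following trigger /b/ is a stop, so /ɣ/ must become a stop as well.
A voiced velar stop is [g], so the surface segment is [g].
The same rule applies at the second boundary: /s/ → [t] next to /ʈ/.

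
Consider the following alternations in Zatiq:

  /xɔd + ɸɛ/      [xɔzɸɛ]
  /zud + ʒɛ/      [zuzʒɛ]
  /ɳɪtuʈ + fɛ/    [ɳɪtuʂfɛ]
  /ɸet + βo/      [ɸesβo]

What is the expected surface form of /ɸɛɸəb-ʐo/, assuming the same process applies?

The data show regressive manner assimilation: /d/ → [z] before /ɸ/; /d/ → [z] before /ʒ/; /ʈ/ → [ʂ] before /f/; /t/ → [s] before /β/. In each pair only manner changes, matching the following consonant, while place and voice stay constant.
/b/ is a voiced bilabial stop. The following trigger /ʐ/ is a fricative, so /b/ must become a fricative as well.
A voiced bilabial fricative is [β], so the surface segment is [β].

[ɸɛɸəβʐo]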